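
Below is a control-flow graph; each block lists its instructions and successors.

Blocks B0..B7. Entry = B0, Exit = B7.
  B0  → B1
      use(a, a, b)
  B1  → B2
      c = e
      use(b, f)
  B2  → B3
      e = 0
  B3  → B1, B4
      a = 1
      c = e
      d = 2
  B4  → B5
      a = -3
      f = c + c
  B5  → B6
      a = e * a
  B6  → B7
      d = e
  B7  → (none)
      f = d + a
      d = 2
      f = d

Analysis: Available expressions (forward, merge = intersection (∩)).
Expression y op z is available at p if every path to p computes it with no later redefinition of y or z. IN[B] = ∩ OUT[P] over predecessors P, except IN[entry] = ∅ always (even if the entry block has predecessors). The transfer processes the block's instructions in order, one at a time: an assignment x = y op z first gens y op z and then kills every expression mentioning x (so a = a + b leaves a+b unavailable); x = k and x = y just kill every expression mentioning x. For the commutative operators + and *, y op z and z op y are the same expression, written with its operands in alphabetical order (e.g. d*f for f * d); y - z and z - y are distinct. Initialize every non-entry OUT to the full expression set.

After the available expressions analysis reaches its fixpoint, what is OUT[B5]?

Per-block solution:
  B0: | IN={} | OUT={}
  B1: | IN={} | OUT={}
  B2: | IN={} | OUT={}
  B3: | IN={} | OUT={}
  B4: | IN={} | OUT={c+c}
  B5: | IN={c+c} | OUT={c+c}
  B6: | IN={c+c} | OUT={c+c}
  B7: | IN={c+c} | OUT={c+c}

Merge at B5: IN[B5] = OUT[B4] = {c+c}
Applying B5's transfer function to that IN value gives OUT[B5] (row B5 above).

Answer: {c+c}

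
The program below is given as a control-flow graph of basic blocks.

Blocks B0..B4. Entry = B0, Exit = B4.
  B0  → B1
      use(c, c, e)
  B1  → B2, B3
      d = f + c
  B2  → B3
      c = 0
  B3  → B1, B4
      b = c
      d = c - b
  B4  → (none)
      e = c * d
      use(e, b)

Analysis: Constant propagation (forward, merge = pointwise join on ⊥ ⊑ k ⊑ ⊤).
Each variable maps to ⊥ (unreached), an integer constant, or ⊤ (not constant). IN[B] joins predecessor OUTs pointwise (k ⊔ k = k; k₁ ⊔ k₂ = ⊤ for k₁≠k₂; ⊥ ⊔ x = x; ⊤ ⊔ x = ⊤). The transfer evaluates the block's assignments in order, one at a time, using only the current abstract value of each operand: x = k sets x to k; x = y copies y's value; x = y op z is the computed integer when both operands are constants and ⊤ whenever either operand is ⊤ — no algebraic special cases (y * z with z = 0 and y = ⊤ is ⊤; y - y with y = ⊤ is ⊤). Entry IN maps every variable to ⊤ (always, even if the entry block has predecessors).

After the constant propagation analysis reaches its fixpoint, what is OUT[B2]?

Answer: {a: ⊤, b: ⊤, c: 0, d: ⊤, e: ⊤, f: ⊤}

Trace:
Converged values:
  B0:   IN=(all ⊤)   OUT=(all ⊤)
  B1:   IN=(all ⊤)   OUT=(all ⊤)
  B2:   IN=(all ⊤)   OUT={c:0; rest ⊤}
  B3:   IN=(all ⊤)   OUT=(all ⊤)
  B4:   IN=(all ⊤)   OUT=(all ⊤)

Merge at B2: IN[B2] = OUT[B1] = {a: ⊤, b: ⊤, c: ⊤, d: ⊤, e: ⊤, f: ⊤}
Applying B2's transfer function to that IN value gives OUT[B2] (row B2 above).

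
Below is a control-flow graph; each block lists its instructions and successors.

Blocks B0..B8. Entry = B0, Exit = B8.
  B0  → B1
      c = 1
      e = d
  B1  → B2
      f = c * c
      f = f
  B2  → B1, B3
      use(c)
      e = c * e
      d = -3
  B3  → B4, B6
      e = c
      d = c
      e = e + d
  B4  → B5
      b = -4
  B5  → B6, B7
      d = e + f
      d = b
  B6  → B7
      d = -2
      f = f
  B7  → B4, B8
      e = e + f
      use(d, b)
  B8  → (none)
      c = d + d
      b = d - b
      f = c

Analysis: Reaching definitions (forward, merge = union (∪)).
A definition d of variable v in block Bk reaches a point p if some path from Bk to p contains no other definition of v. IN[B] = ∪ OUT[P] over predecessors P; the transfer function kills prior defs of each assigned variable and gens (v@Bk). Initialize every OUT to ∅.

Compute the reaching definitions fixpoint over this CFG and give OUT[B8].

Fixpoint table:
  B0:  IN={}  OUT={c@B0, e@B0}
  B1:  IN={c@B0, d@B2, e@B0, e@B2, f@B1}  OUT={c@B0, d@B2, e@B0, e@B2, f@B1}
  B2:  IN={c@B0, d@B2, e@B0, e@B2, f@B1}  OUT={c@B0, d@B2, e@B2, f@B1}
  B3:  IN={c@B0, d@B2, e@B2, f@B1}  OUT={c@B0, d@B3, e@B3, f@B1}
  B4:  IN={b@B4, c@B0, d@B3, d@B5, d@B6, e@B3, e@B7, f@B1, f@B6}  OUT={b@B4, c@B0, d@B3, d@B5, d@B6, e@B3, e@B7, f@B1, f@B6}
  B5:  IN={b@B4, c@B0, d@B3, d@B5, d@B6, e@B3, e@B7, f@B1, f@B6}  OUT={b@B4, c@B0, d@B5, e@B3, e@B7, f@B1, f@B6}
  B6:  IN={b@B4, c@B0, d@B3, d@B5, e@B3, e@B7, f@B1, f@B6}  OUT={b@B4, c@B0, d@B6, e@B3, e@B7, f@B6}
  B7:  IN={b@B4, c@B0, d@B5, d@B6, e@B3, e@B7, f@B1, f@B6}  OUT={b@B4, c@B0, d@B5, d@B6, e@B7, f@B1, f@B6}
  B8:  IN={b@B4, c@B0, d@B5, d@B6, e@B7, f@B1, f@B6}  OUT={b@B8, c@B8, d@B5, d@B6, e@B7, f@B8}

Merge at B8: IN[B8] = OUT[B7] = {b@B4, c@B0, d@B5, d@B6, e@B7, f@B1, f@B6}
Applying B8's transfer function to that IN value gives OUT[B8] (row B8 above).

Answer: {b@B8, c@B8, d@B5, d@B6, e@B7, f@B8}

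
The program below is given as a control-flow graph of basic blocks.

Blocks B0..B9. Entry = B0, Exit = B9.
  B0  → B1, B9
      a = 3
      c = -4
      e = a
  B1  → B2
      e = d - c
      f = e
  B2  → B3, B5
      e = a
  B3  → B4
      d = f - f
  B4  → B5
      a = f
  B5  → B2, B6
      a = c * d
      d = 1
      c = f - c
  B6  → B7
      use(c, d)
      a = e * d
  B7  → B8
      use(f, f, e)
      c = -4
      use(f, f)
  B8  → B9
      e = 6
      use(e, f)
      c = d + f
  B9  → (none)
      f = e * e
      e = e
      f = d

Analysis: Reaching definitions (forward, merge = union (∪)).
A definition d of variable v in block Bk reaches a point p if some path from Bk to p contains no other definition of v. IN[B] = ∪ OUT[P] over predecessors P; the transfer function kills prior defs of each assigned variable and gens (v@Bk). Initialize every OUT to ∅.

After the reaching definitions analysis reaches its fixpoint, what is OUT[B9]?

Answer: {a@B0, a@B6, c@B0, c@B8, d@B5, e@B9, f@B9}

Trace:
Per-block solution:
  B0: | IN={} | OUT={a@B0, c@B0, e@B0}
  B1: | IN={a@B0, c@B0, e@B0} | OUT={a@B0, c@B0, e@B1, f@B1}
  B2: | IN={a@B0, a@B5, c@B0, c@B5, d@B5, e@B1, e@B2, f@B1} | OUT={a@B0, a@B5, c@B0, c@B5, d@B5, e@B2, f@B1}
  B3: | IN={a@B0, a@B5, c@B0, c@B5, d@B5, e@B2, f@B1} | OUT={a@B0, a@B5, c@B0, c@B5, d@B3, e@B2, f@B1}
  B4: | IN={a@B0, a@B5, c@B0, c@B5, d@B3, e@B2, f@B1} | OUT={a@B4, c@B0, c@B5, d@B3, e@B2, f@B1}
  B5: | IN={a@B0, a@B4, a@B5, c@B0, c@B5, d@B3, d@B5, e@B2, f@B1} | OUT={a@B5, c@B5, d@B5, e@B2, f@B1}
  B6: | IN={a@B5, c@B5, d@B5, e@B2, f@B1} | OUT={a@B6, c@B5, d@B5, e@B2, f@B1}
  B7: | IN={a@B6, c@B5, d@B5, e@B2, f@B1} | OUT={a@B6, c@B7, d@B5, e@B2, f@B1}
  B8: | IN={a@B6, c@B7, d@B5, e@B2, f@B1} | OUT={a@B6, c@B8, d@B5, e@B8, f@B1}
  B9: | IN={a@B0, a@B6, c@B0, c@B8, d@B5, e@B0, e@B8, f@B1} | OUT={a@B0, a@B6, c@B0, c@B8, d@B5, e@B9, f@B9}

Merge at B9: IN[B9] = OUT[B0] ⊔ OUT[B8] = {a@B0, a@B6, c@B0, c@B8, d@B5, e@B0, e@B8, f@B1}
Applying B9's transfer function to that IN value gives OUT[B9] (row B9 above).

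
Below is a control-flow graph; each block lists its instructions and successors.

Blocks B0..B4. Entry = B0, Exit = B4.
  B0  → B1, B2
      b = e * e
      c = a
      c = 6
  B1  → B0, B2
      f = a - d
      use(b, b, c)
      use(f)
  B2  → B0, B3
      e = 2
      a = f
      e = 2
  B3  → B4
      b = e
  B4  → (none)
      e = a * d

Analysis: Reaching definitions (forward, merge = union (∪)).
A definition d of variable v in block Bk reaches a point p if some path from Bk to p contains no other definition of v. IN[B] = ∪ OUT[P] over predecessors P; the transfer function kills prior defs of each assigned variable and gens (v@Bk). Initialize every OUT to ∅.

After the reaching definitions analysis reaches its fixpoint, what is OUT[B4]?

Answer: {a@B2, b@B3, c@B0, e@B4, f@B1}

Working:
Per-block solution:
  B0: | IN={a@B2, b@B0, c@B0, e@B2, f@B1} | OUT={a@B2, b@B0, c@B0, e@B2, f@B1}
  B1: | IN={a@B2, b@B0, c@B0, e@B2, f@B1} | OUT={a@B2, b@B0, c@B0, e@B2, f@B1}
  B2: | IN={a@B2, b@B0, c@B0, e@B2, f@B1} | OUT={a@B2, b@B0, c@B0, e@B2, f@B1}
  B3: | IN={a@B2, b@B0, c@B0, e@B2, f@B1} | OUT={a@B2, b@B3, c@B0, e@B2, f@B1}
  B4: | IN={a@B2, b@B3, c@B0, e@B2, f@B1} | OUT={a@B2, b@B3, c@B0, e@B4, f@B1}

Merge at B4: IN[B4] = OUT[B3] = {a@B2, b@B3, c@B0, e@B2, f@B1}
Applying B4's transfer function to that IN value gives OUT[B4] (row B4 above).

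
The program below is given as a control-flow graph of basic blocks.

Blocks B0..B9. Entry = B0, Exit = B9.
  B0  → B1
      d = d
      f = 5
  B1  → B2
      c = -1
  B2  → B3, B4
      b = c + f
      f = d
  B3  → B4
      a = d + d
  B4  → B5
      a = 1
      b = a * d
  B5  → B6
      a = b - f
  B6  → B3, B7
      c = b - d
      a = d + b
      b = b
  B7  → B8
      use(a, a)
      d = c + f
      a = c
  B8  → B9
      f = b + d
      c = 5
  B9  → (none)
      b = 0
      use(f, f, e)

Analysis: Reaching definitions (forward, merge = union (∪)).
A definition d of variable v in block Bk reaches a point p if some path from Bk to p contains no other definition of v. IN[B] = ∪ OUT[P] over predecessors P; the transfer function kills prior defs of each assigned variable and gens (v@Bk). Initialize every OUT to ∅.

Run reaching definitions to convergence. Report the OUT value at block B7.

Answer: {a@B7, b@B6, c@B6, d@B7, f@B2}

Trace:
Converged values:
  B0:  IN={}  OUT={d@B0, f@B0}
  B1:  IN={d@B0, f@B0}  OUT={c@B1, d@B0, f@B0}
  B2:  IN={c@B1, d@B0, f@B0}  OUT={b@B2, c@B1, d@B0, f@B2}
  B3:  IN={a@B6, b@B2, b@B6, c@B1, c@B6, d@B0, f@B2}  OUT={a@B3, b@B2, b@B6, c@B1, c@B6, d@B0, f@B2}
  B4:  IN={a@B3, b@B2, b@B6, c@B1, c@B6, d@B0, f@B2}  OUT={a@B4, b@B4, c@B1, c@B6, d@B0, f@B2}
  B5:  IN={a@B4, b@B4, c@B1, c@B6, d@B0, f@B2}  OUT={a@B5, b@B4, c@B1, c@B6, d@B0, f@B2}
  B6:  IN={a@B5, b@B4, c@B1, c@B6, d@B0, f@B2}  OUT={a@B6, b@B6, c@B6, d@B0, f@B2}
  B7:  IN={a@B6, b@B6, c@B6, d@B0, f@B2}  OUT={a@B7, b@B6, c@B6, d@B7, f@B2}
  B8:  IN={a@B7, b@B6, c@B6, d@B7, f@B2}  OUT={a@B7, b@B6, c@B8, d@B7, f@B8}
  B9:  IN={a@B7, b@B6, c@B8, d@B7, f@B8}  OUT={a@B7, b@B9, c@B8, d@B7, f@B8}

Merge at B7: IN[B7] = OUT[B6] = {a@B6, b@B6, c@B6, d@B0, f@B2}
Applying B7's transfer function to that IN value gives OUT[B7] (row B7 above).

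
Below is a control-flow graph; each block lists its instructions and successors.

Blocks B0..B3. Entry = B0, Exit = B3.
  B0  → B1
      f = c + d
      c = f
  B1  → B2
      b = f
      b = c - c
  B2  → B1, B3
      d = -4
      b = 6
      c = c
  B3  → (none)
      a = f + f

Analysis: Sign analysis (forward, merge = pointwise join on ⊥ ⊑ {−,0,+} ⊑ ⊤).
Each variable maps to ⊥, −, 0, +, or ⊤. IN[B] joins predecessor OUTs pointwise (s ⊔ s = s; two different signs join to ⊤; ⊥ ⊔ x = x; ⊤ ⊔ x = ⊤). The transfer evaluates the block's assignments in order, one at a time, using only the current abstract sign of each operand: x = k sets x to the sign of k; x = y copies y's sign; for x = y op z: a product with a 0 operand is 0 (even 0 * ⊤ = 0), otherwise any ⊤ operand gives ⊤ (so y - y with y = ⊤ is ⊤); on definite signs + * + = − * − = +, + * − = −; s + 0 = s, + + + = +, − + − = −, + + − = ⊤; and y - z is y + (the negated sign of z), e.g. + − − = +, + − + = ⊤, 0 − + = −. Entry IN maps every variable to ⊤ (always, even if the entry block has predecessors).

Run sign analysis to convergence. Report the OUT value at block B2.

Converged values:
  B0: | IN=(all ⊤) | OUT=(all ⊤)
  B1: | IN=(all ⊤) | OUT=(all ⊤)
  B2: | IN=(all ⊤) | OUT={b:+, d:-; rest ⊤}
  B3: | IN={b:+, d:-; rest ⊤} | OUT={b:+, d:-; rest ⊤}

Merge at B2: IN[B2] = OUT[B1] = {a: ⊤, b: ⊤, c: ⊤, d: ⊤, e: ⊤, f: ⊤}
Applying B2's transfer function to that IN value gives OUT[B2] (row B2 above).

Answer: {a: ⊤, b: +, c: ⊤, d: -, e: ⊤, f: ⊤}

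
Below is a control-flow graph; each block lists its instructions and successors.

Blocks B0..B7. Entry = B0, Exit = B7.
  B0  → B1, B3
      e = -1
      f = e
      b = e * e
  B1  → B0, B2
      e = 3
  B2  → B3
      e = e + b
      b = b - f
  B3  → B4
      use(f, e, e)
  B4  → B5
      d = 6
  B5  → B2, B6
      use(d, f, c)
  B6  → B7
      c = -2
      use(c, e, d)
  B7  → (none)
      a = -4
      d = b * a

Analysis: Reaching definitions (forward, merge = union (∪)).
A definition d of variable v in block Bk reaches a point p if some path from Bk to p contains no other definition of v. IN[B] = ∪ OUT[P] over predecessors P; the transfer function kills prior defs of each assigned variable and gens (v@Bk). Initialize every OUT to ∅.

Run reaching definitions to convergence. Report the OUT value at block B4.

Converged values:
  B0:  IN={b@B0, e@B1, f@B0}  OUT={b@B0, e@B0, f@B0}
  B1:  IN={b@B0, e@B0, f@B0}  OUT={b@B0, e@B1, f@B0}
  B2:  IN={b@B0, b@B2, d@B4, e@B0, e@B1, e@B2, f@B0}  OUT={b@B2, d@B4, e@B2, f@B0}
  B3:  IN={b@B0, b@B2, d@B4, e@B0, e@B2, f@B0}  OUT={b@B0, b@B2, d@B4, e@B0, e@B2, f@B0}
  B4:  IN={b@B0, b@B2, d@B4, e@B0, e@B2, f@B0}  OUT={b@B0, b@B2, d@B4, e@B0, e@B2, f@B0}
  B5:  IN={b@B0, b@B2, d@B4, e@B0, e@B2, f@B0}  OUT={b@B0, b@B2, d@B4, e@B0, e@B2, f@B0}
  B6:  IN={b@B0, b@B2, d@B4, e@B0, e@B2, f@B0}  OUT={b@B0, b@B2, c@B6, d@B4, e@B0, e@B2, f@B0}
  B7:  IN={b@B0, b@B2, c@B6, d@B4, e@B0, e@B2, f@B0}  OUT={a@B7, b@B0, b@B2, c@B6, d@B7, e@B0, e@B2, f@B0}

Merge at B4: IN[B4] = OUT[B3] = {b@B0, b@B2, d@B4, e@B0, e@B2, f@B0}
Applying B4's transfer function to that IN value gives OUT[B4] (row B4 above).

Answer: {b@B0, b@B2, d@B4, e@B0, e@B2, f@B0}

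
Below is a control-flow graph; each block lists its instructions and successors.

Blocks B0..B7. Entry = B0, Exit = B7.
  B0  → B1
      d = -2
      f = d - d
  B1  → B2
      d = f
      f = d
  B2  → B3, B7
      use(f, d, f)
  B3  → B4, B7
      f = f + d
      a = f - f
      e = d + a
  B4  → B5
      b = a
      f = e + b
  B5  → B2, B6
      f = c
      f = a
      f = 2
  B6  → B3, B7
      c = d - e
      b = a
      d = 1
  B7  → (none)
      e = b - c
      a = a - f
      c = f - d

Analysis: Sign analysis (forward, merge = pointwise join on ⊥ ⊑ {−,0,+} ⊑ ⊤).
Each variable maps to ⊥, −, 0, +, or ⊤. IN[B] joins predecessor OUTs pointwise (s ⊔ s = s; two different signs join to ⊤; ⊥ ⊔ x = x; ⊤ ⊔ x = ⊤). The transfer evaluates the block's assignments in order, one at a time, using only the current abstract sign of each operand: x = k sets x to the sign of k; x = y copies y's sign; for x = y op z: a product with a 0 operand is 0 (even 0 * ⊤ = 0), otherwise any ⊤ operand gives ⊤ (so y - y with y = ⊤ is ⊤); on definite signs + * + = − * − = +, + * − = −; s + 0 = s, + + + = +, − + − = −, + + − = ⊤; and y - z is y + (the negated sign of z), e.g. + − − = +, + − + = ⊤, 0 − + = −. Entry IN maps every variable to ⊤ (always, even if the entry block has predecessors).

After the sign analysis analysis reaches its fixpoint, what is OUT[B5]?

Answer: {a: ⊤, b: ⊤, c: ⊤, d: ⊤, e: ⊤, f: +}

Trace:
Fixpoint table:
  B0:  IN=(all ⊤)  OUT={d:-; rest ⊤}
  B1:  IN={d:-; rest ⊤}  OUT=(all ⊤)
  B2:  IN=(all ⊤)  OUT=(all ⊤)
  B3:  IN=(all ⊤)  OUT=(all ⊤)
  B4:  IN=(all ⊤)  OUT=(all ⊤)
  B5:  IN=(all ⊤)  OUT={f:+; rest ⊤}
  B6:  IN={f:+; rest ⊤}  OUT={d:+, f:+; rest ⊤}
  B7:  IN=(all ⊤)  OUT=(all ⊤)

Merge at B5: IN[B5] = OUT[B4] = {a: ⊤, b: ⊤, c: ⊤, d: ⊤, e: ⊤, f: ⊤}
Applying B5's transfer function to that IN value gives OUT[B5] (row B5 above).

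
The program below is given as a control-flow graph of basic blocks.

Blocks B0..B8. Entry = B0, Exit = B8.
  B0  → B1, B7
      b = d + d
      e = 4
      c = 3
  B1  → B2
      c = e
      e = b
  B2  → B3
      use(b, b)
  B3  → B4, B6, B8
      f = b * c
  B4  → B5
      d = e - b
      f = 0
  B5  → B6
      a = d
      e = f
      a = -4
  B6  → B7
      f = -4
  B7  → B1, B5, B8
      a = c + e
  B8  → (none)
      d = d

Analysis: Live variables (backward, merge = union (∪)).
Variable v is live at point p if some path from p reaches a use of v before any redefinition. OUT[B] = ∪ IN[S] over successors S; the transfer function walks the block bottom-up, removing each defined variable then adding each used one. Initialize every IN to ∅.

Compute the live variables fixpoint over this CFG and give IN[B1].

Answer: {b, d, e}

Working:
Converged values:
  B0:   IN={d, f}   OUT={b, c, d, e, f}
  B1:   IN={b, d, e}   OUT={b, c, d, e}
  B2:   IN={b, c, d, e}   OUT={b, c, d, e}
  B3:   IN={b, c, d, e}   OUT={b, c, d, e}
  B4:   IN={b, c, e}   OUT={b, c, d, f}
  B5:   IN={b, c, d, f}   OUT={b, c, d, e}
  B6:   IN={b, c, d, e}   OUT={b, c, d, e, f}
  B7:   IN={b, c, d, e, f}   OUT={b, c, d, e, f}
  B8:   IN={d}   OUT={}

Merge at B1: OUT[B1] = IN[B2] = {b, c, d, e}
Applying B1's transfer function to that OUT value gives IN[B1] (row B1 above).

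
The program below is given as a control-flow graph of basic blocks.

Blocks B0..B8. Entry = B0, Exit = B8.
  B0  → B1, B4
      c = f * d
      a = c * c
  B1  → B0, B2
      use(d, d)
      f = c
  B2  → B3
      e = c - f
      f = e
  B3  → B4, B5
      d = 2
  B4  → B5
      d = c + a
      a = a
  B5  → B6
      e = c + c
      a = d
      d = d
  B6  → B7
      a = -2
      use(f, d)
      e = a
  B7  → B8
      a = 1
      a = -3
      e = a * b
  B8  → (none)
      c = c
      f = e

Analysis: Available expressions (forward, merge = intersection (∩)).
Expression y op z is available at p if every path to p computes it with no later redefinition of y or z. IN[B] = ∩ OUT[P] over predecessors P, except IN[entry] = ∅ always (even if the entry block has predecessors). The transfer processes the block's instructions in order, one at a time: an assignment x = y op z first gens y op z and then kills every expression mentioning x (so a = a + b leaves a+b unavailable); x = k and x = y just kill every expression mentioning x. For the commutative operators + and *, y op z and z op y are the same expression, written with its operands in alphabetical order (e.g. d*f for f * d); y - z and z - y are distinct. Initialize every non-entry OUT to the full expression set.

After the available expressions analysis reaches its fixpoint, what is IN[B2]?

Per-block solution:
  B0:  IN={}  OUT={c*c, d*f}
  B1:  IN={c*c, d*f}  OUT={c*c}
  B2:  IN={c*c}  OUT={c*c}
  B3:  IN={c*c}  OUT={c*c}
  B4:  IN={c*c}  OUT={c*c}
  B5:  IN={c*c}  OUT={c*c, c+c}
  B6:  IN={c*c, c+c}  OUT={c*c, c+c}
  B7:  IN={c*c, c+c}  OUT={a*b, c*c, c+c}
  B8:  IN={a*b, c*c, c+c}  OUT={a*b}

Merge at B2: IN[B2] = OUT[B1] = {c*c}

Answer: {c*c}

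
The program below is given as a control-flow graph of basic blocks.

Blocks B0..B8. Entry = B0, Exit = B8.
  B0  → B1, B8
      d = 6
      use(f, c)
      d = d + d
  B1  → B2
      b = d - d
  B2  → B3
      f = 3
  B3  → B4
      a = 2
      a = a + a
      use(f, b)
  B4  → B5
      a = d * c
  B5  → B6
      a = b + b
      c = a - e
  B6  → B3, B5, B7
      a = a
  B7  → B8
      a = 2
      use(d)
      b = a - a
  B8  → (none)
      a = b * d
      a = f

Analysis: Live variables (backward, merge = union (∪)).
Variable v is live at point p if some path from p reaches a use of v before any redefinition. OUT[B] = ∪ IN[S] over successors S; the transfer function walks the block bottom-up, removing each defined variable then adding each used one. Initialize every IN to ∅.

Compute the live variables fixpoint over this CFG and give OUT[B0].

Answer: {b, c, d, e, f}

Trace:
Per-block solution:
  B0:  IN={b, c, e, f}  OUT={b, c, d, e, f}
  B1:  IN={c, d, e}  OUT={b, c, d, e}
  B2:  IN={b, c, d, e}  OUT={b, c, d, e, f}
  B3:  IN={b, c, d, e, f}  OUT={b, c, d, e, f}
  B4:  IN={b, c, d, e, f}  OUT={b, d, e, f}
  B5:  IN={b, d, e, f}  OUT={a, b, c, d, e, f}
  B6:  IN={a, b, c, d, e, f}  OUT={b, c, d, e, f}
  B7:  IN={d, f}  OUT={b, d, f}
  B8:  IN={b, d, f}  OUT={}

Merge at B0: OUT[B0] = IN[B1] ⊔ IN[B8] = {b, c, d, e, f}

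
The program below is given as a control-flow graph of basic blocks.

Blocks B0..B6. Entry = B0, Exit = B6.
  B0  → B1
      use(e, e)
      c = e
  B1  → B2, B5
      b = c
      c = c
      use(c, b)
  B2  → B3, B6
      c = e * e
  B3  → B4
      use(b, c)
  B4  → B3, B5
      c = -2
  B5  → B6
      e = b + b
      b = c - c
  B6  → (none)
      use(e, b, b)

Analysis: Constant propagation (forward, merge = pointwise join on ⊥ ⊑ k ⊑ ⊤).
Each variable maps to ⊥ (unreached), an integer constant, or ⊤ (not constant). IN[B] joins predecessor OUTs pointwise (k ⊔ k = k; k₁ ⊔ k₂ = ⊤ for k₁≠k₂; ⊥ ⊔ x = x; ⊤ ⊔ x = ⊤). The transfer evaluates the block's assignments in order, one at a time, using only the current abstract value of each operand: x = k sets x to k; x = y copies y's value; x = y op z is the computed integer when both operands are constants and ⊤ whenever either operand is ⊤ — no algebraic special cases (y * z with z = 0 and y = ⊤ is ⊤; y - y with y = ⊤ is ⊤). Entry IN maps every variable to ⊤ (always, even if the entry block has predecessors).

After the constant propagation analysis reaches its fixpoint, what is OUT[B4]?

Per-block solution:
  B0:  IN=(all ⊤)  OUT=(all ⊤)
  B1:  IN=(all ⊤)  OUT=(all ⊤)
  B2:  IN=(all ⊤)  OUT=(all ⊤)
  B3:  IN=(all ⊤)  OUT=(all ⊤)
  B4:  IN=(all ⊤)  OUT={c:-2; rest ⊤}
  B5:  IN=(all ⊤)  OUT=(all ⊤)
  B6:  IN=(all ⊤)  OUT=(all ⊤)

Merge at B4: IN[B4] = OUT[B3] = {a: ⊤, b: ⊤, c: ⊤, d: ⊤, e: ⊤, f: ⊤}
Applying B4's transfer function to that IN value gives OUT[B4] (row B4 above).

Answer: {a: ⊤, b: ⊤, c: -2, d: ⊤, e: ⊤, f: ⊤}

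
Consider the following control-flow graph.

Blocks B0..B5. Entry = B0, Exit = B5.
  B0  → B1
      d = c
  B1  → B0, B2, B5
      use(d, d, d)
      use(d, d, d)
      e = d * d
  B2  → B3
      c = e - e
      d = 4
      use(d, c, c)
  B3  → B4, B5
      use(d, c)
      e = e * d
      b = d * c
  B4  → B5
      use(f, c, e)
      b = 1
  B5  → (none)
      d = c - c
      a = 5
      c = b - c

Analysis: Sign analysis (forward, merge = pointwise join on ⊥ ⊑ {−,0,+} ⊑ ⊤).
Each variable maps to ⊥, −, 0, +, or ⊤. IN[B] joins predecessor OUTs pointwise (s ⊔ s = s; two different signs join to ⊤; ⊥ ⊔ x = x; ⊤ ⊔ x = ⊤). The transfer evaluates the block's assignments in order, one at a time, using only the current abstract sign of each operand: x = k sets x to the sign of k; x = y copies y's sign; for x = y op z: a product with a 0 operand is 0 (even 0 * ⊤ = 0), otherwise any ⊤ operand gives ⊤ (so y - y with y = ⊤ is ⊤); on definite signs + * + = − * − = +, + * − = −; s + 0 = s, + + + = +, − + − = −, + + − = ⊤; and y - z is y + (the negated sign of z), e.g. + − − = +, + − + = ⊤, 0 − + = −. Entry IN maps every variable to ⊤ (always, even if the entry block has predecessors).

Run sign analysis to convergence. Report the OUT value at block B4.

Converged values:
  B0:   IN=(all ⊤)   OUT=(all ⊤)
  B1:   IN=(all ⊤)   OUT=(all ⊤)
  B2:   IN=(all ⊤)   OUT={d:+; rest ⊤}
  B3:   IN={d:+; rest ⊤}   OUT={d:+; rest ⊤}
  B4:   IN={d:+; rest ⊤}   OUT={b:+, d:+; rest ⊤}
  B5:   IN=(all ⊤)   OUT={a:+; rest ⊤}

Merge at B4: IN[B4] = OUT[B3] = {a: ⊤, b: ⊤, c: ⊤, d: +, e: ⊤, f: ⊤}
Applying B4's transfer function to that IN value gives OUT[B4] (row B4 above).

Answer: {a: ⊤, b: +, c: ⊤, d: +, e: ⊤, f: ⊤}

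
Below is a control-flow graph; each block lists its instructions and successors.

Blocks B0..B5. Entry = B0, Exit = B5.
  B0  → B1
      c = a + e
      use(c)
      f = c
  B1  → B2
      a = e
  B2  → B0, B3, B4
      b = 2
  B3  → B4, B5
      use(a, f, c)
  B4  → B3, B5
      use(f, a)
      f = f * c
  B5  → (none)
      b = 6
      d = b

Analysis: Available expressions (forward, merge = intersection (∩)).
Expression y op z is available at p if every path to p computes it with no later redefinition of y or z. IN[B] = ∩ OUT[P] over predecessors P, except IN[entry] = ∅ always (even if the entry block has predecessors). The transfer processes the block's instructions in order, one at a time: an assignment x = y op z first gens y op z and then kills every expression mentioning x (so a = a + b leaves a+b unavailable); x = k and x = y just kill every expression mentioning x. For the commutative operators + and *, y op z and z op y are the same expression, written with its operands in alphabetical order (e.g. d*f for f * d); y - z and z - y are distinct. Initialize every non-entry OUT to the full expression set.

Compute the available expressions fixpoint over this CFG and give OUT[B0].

Per-block solution:
  B0:  IN={}  OUT={a+e}
  B1:  IN={a+e}  OUT={}
  B2:  IN={}  OUT={}
  B3:  IN={}  OUT={}
  B4:  IN={}  OUT={}
  B5:  IN={}  OUT={}

Merge at B0 (entry node, so the boundary value {} is joined with the incoming edge(s)): IN[B0] = {} ∩ OUT[B2] = {}
Applying B0's transfer function to that IN value gives OUT[B0] (row B0 above).

Answer: {a+e}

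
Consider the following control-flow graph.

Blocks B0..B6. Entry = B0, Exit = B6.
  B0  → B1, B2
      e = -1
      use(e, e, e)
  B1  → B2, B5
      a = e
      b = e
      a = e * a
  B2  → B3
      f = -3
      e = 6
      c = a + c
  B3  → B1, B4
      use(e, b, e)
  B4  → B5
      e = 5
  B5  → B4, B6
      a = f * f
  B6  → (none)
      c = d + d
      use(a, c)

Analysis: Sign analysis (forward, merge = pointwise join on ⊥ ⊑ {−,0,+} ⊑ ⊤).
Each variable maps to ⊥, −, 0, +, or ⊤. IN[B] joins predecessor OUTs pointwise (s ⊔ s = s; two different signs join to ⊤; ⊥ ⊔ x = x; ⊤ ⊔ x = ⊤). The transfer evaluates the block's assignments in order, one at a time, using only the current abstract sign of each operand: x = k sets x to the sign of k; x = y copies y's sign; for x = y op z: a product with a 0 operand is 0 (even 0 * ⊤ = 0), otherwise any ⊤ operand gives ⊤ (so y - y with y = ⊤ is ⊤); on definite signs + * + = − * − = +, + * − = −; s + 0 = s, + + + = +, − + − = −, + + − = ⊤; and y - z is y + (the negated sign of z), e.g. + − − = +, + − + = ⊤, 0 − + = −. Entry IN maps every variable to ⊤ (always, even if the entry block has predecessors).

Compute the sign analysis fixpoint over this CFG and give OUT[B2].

Answer: {a: ⊤, b: ⊤, c: ⊤, d: ⊤, e: +, f: -}

Working:
Fixpoint table:
  B0: | IN=(all ⊤) | OUT={e:-; rest ⊤}
  B1: | IN=(all ⊤) | OUT=(all ⊤)
  B2: | IN=(all ⊤) | OUT={e:+, f:-; rest ⊤}
  B3: | IN={e:+, f:-; rest ⊤} | OUT={e:+, f:-; rest ⊤}
  B4: | IN=(all ⊤) | OUT={e:+; rest ⊤}
  B5: | IN=(all ⊤) | OUT=(all ⊤)
  B6: | IN=(all ⊤) | OUT=(all ⊤)

Merge at B2: IN[B2] = OUT[B0] ⊔ OUT[B1] = {a: ⊤, b: ⊤, c: ⊤, d: ⊤, e: ⊤, f: ⊤}
Applying B2's transfer function to that IN value gives OUT[B2] (row B2 above).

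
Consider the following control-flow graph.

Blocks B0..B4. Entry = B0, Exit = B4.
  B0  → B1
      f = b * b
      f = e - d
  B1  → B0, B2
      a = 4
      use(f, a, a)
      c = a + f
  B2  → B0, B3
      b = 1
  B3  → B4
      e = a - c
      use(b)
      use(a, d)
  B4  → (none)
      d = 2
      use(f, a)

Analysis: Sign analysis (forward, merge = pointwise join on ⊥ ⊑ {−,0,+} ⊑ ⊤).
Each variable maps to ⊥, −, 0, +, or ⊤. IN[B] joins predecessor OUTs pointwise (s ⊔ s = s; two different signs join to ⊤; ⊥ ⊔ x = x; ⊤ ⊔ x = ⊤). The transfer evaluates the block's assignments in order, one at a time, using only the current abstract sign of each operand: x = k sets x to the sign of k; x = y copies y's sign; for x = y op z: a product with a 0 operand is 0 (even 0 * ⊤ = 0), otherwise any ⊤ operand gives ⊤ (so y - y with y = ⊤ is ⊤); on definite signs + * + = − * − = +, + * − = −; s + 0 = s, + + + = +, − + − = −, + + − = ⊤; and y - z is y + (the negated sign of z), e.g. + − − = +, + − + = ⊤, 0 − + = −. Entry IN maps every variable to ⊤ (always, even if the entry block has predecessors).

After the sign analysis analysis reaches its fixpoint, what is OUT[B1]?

Converged values:
  B0: | IN=(all ⊤) | OUT=(all ⊤)
  B1: | IN=(all ⊤) | OUT={a:+; rest ⊤}
  B2: | IN={a:+; rest ⊤} | OUT={a:+, b:+; rest ⊤}
  B3: | IN={a:+, b:+; rest ⊤} | OUT={a:+, b:+; rest ⊤}
  B4: | IN={a:+, b:+; rest ⊤} | OUT={a:+, b:+, d:+; rest ⊤}

Merge at B1: IN[B1] = OUT[B0] = {a: ⊤, b: ⊤, c: ⊤, d: ⊤, e: ⊤, f: ⊤}
Applying B1's transfer function to that IN value gives OUT[B1] (row B1 above).

Answer: {a: +, b: ⊤, c: ⊤, d: ⊤, e: ⊤, f: ⊤}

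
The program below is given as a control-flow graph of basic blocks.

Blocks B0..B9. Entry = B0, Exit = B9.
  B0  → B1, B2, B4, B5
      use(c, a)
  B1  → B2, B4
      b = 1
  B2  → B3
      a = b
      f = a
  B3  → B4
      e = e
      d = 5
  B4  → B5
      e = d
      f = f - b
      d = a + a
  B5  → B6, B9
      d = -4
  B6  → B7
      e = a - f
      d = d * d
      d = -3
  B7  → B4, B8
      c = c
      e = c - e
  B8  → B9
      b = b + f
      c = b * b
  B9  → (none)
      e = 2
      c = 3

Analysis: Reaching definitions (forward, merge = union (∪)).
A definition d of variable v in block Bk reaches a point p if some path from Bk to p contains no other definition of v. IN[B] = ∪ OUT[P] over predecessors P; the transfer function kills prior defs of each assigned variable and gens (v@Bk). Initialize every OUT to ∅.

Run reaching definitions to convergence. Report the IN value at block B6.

Fixpoint table:
  B0:   IN={}   OUT={}
  B1:   IN={}   OUT={b@B1}
  B2:   IN={b@B1}   OUT={a@B2, b@B1, f@B2}
  B3:   IN={a@B2, b@B1, f@B2}   OUT={a@B2, b@B1, d@B3, e@B3, f@B2}
  B4:   IN={a@B2, b@B1, c@B7, d@B3, d@B6, e@B3, e@B7, f@B2, f@B4}   OUT={a@B2, b@B1, c@B7, d@B4, e@B4, f@B4}
  B5:   IN={a@B2, b@B1, c@B7, d@B4, e@B4, f@B4}   OUT={a@B2, b@B1, c@B7, d@B5, e@B4, f@B4}
  B6:   IN={a@B2, b@B1, c@B7, d@B5, e@B4, f@B4}   OUT={a@B2, b@B1, c@B7, d@B6, e@B6, f@B4}
  B7:   IN={a@B2, b@B1, c@B7, d@B6, e@B6, f@B4}   OUT={a@B2, b@B1, c@B7, d@B6, e@B7, f@B4}
  B8:   IN={a@B2, b@B1, c@B7, d@B6, e@B7, f@B4}   OUT={a@B2, b@B8, c@B8, d@B6, e@B7, f@B4}
  B9:   IN={a@B2, b@B1, b@B8, c@B7, c@B8, d@B5, d@B6, e@B4, e@B7, f@B4}   OUT={a@B2, b@B1, b@B8, c@B9, d@B5, d@B6, e@B9, f@B4}

Merge at B6: IN[B6] = OUT[B5] = {a@B2, b@B1, c@B7, d@B5, e@B4, f@B4}

Answer: {a@B2, b@B1, c@B7, d@B5, e@B4, f@B4}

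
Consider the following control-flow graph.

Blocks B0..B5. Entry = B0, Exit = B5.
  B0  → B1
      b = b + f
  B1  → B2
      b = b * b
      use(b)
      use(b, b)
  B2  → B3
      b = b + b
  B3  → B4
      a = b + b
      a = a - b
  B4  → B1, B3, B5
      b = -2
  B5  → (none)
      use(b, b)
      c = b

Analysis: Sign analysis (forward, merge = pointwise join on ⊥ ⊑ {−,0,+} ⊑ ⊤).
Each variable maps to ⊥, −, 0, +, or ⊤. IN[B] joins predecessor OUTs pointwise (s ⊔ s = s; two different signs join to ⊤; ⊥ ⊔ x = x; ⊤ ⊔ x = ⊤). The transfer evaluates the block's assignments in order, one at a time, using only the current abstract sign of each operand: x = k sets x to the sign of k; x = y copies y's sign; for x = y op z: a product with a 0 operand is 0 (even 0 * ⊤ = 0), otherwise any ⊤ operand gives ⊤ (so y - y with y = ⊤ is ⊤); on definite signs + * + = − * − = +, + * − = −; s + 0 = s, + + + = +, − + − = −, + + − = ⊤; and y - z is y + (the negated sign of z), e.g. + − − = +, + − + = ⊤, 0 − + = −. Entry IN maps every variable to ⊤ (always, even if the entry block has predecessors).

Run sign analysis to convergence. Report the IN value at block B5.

Answer: {a: ⊤, b: -, c: ⊤, d: ⊤, e: ⊤, f: ⊤}

Trace:
Fixpoint table:
  B0:  IN=(all ⊤)  OUT=(all ⊤)
  B1:  IN=(all ⊤)  OUT=(all ⊤)
  B2:  IN=(all ⊤)  OUT=(all ⊤)
  B3:  IN=(all ⊤)  OUT=(all ⊤)
  B4:  IN=(all ⊤)  OUT={b:-; rest ⊤}
  B5:  IN={b:-; rest ⊤}  OUT={b:-, c:-; rest ⊤}

Merge at B5: IN[B5] = OUT[B4] = {a: ⊤, b: -, c: ⊤, d: ⊤, e: ⊤, f: ⊤}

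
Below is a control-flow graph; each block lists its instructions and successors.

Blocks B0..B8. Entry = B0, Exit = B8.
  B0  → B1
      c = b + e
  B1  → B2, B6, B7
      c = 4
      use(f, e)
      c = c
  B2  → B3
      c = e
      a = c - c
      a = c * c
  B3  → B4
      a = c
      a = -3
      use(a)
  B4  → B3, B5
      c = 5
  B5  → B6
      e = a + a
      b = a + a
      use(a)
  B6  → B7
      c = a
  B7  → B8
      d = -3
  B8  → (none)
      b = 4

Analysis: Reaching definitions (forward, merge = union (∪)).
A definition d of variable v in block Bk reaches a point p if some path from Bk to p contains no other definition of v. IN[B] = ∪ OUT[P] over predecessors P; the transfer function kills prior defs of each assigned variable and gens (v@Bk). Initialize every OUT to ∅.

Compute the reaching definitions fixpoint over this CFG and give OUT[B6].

Answer: {a@B3, b@B5, c@B6, e@B5}

Derivation:
Per-block solution:
  B0:  IN={}  OUT={c@B0}
  B1:  IN={c@B0}  OUT={c@B1}
  B2:  IN={c@B1}  OUT={a@B2, c@B2}
  B3:  IN={a@B2, a@B3, c@B2, c@B4}  OUT={a@B3, c@B2, c@B4}
  B4:  IN={a@B3, c@B2, c@B4}  OUT={a@B3, c@B4}
  B5:  IN={a@B3, c@B4}  OUT={a@B3, b@B5, c@B4, e@B5}
  B6:  IN={a@B3, b@B5, c@B1, c@B4, e@B5}  OUT={a@B3, b@B5, c@B6, e@B5}
  B7:  IN={a@B3, b@B5, c@B1, c@B6, e@B5}  OUT={a@B3, b@B5, c@B1, c@B6, d@B7, e@B5}
  B8:  IN={a@B3, b@B5, c@B1, c@B6, d@B7, e@B5}  OUT={a@B3, b@B8, c@B1, c@B6, d@B7, e@B5}

Merge at B6: IN[B6] = OUT[B1] ⊔ OUT[B5] = {a@B3, b@B5, c@B1, c@B4, e@B5}
Applying B6's transfer function to that IN value gives OUT[B6] (row B6 above).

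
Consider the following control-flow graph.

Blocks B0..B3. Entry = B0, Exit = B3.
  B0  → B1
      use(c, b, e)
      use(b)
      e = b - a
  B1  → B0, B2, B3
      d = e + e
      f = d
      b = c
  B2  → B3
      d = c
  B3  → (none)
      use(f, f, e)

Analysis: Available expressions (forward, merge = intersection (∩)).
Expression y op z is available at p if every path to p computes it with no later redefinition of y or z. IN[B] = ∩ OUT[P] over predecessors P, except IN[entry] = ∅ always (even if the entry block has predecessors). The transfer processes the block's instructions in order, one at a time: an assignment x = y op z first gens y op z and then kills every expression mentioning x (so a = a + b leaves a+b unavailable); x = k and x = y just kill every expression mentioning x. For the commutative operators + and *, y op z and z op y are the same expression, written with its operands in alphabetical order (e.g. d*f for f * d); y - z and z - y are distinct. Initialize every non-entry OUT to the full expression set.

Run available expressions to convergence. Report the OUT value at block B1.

Answer: {e+e}

Working:
Per-block solution:
  B0:  IN={}  OUT={b-a}
  B1:  IN={b-a}  OUT={e+e}
  B2:  IN={e+e}  OUT={e+e}
  B3:  IN={e+e}  OUT={e+e}

Merge at B1: IN[B1] = OUT[B0] = {b-a}
Applying B1's transfer function to that IN value gives OUT[B1] (row B1 above).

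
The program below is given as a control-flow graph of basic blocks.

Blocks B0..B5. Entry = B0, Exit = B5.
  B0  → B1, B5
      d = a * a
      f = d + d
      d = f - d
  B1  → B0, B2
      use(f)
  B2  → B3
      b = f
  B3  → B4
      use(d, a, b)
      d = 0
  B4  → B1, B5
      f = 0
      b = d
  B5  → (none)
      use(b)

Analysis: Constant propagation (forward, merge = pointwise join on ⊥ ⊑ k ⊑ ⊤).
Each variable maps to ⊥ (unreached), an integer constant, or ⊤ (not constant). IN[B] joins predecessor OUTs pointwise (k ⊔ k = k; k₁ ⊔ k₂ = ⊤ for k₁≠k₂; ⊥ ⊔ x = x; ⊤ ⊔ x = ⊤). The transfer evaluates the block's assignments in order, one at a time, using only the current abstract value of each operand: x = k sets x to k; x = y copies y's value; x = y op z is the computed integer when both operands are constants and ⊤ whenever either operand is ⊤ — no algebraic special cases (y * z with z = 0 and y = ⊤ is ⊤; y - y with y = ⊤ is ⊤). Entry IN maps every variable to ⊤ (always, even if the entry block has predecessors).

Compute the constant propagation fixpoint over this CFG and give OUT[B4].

Per-block solution:
  B0:  IN=(all ⊤)  OUT=(all ⊤)
  B1:  IN=(all ⊤)  OUT=(all ⊤)
  B2:  IN=(all ⊤)  OUT=(all ⊤)
  B3:  IN=(all ⊤)  OUT={d:0; rest ⊤}
  B4:  IN={d:0; rest ⊤}  OUT={b:0, d:0, f:0; rest ⊤}
  B5:  IN=(all ⊤)  OUT=(all ⊤)

Merge at B4: IN[B4] = OUT[B3] = {a: ⊤, b: ⊤, c: ⊤, d: 0, e: ⊤, f: ⊤}
Applying B4's transfer function to that IN value gives OUT[B4] (row B4 above).

Answer: {a: ⊤, b: 0, c: ⊤, d: 0, e: ⊤, f: 0}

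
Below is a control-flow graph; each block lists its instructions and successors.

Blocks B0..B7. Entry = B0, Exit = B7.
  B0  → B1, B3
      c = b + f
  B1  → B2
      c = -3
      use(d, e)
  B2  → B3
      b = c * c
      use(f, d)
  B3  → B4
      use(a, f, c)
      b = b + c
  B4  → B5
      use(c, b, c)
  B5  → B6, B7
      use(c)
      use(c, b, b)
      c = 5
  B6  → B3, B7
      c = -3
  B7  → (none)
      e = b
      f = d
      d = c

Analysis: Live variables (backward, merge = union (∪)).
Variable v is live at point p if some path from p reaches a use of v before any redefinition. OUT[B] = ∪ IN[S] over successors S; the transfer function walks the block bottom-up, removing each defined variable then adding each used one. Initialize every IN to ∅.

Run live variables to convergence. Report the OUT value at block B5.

Answer: {a, b, c, d, f}

Working:
Converged values:
  B0:   IN={a, b, d, e, f}   OUT={a, b, c, d, e, f}
  B1:   IN={a, d, e, f}   OUT={a, c, d, f}
  B2:   IN={a, c, d, f}   OUT={a, b, c, d, f}
  B3:   IN={a, b, c, d, f}   OUT={a, b, c, d, f}
  B4:   IN={a, b, c, d, f}   OUT={a, b, c, d, f}
  B5:   IN={a, b, c, d, f}   OUT={a, b, c, d, f}
  B6:   IN={a, b, d, f}   OUT={a, b, c, d, f}
  B7:   IN={b, c, d}   OUT={}

Merge at B5: OUT[B5] = IN[B6] ⊔ IN[B7] = {a, b, c, d, f}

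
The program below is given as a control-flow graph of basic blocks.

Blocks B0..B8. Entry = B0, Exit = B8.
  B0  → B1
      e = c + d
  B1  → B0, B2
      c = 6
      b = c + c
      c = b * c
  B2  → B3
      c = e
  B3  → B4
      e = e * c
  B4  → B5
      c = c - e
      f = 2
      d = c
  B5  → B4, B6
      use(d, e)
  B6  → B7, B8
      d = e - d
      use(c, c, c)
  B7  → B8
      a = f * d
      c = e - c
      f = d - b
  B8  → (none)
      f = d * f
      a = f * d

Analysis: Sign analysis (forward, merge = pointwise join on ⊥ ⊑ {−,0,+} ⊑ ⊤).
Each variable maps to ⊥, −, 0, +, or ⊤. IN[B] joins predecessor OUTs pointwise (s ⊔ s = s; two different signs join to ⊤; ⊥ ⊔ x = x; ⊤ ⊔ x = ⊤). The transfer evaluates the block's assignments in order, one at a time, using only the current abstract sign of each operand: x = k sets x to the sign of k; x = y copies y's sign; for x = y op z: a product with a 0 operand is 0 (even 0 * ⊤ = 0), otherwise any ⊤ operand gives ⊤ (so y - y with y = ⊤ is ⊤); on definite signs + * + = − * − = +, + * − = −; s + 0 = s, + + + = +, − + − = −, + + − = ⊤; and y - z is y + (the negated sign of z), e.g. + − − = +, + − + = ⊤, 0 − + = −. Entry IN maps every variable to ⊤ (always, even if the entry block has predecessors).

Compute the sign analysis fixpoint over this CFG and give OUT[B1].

Converged values:
  B0:  IN=(all ⊤)  OUT=(all ⊤)
  B1:  IN=(all ⊤)  OUT={b:+, c:+; rest ⊤}
  B2:  IN={b:+, c:+; rest ⊤}  OUT={b:+; rest ⊤}
  B3:  IN={b:+; rest ⊤}  OUT={b:+; rest ⊤}
  B4:  IN={b:+; rest ⊤}  OUT={b:+, f:+; rest ⊤}
  B5:  IN={b:+, f:+; rest ⊤}  OUT={b:+, f:+; rest ⊤}
  B6:  IN={b:+, f:+; rest ⊤}  OUT={b:+, f:+; rest ⊤}
  B7:  IN={b:+, f:+; rest ⊤}  OUT={b:+; rest ⊤}
  B8:  IN={b:+; rest ⊤}  OUT={b:+; rest ⊤}

Merge at B1: IN[B1] = OUT[B0] = {a: ⊤, b: ⊤, c: ⊤, d: ⊤, e: ⊤, f: ⊤}
Applying B1's transfer function to that IN value gives OUT[B1] (row B1 above).

Answer: {a: ⊤, b: +, c: +, d: ⊤, e: ⊤, f: ⊤}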